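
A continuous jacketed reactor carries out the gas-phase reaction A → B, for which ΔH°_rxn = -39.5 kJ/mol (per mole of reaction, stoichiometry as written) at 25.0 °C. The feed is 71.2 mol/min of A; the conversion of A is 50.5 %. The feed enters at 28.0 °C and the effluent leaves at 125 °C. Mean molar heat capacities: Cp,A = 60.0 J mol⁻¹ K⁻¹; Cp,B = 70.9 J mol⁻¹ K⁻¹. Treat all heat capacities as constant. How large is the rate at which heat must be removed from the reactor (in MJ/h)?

Extent of reaction ξ = 0.505 × 71.2 = 35.956 mol/min
Reaction term: ξ·ΔH°_rxn = 35.956 × -39.5 = -1420.3 kJ/min
Sensible, feed 28.0→25 °C: -12.816 kJ/min
Outlet flows (mol/min): A 35.244, B 35.956
Sensible, products 25→125 °C: 466.39 kJ/min
Q = ΔH = -966.69 kJ/min = -16.111 kW
Heat removed = 58.001 MJ/h

Q_out = 58.0 MJ/h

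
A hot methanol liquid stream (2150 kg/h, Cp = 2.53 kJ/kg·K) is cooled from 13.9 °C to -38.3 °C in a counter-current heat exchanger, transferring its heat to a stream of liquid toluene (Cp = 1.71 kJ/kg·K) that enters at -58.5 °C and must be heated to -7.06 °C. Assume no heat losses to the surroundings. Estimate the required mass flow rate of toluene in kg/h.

ṁ_c = 3230 kg/h

Heat released by hot stream: Q = 2150 × 2.53 × (13.9 − -38.3) = 283940 kJ/h
Energy balance on cold side (adiabatic exchanger): Q = ṁ_c·Cp_c·(T_c,out − T_c,in)
ṁ_c = 283940 / [1.71 × (-7.06 − -58.5)] = 3228 kg/h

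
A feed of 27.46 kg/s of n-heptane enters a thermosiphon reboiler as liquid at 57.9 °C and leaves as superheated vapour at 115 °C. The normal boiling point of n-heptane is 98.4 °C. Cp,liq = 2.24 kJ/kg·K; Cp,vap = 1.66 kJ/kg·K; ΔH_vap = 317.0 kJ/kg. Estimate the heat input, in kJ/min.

Q = 717000 kJ/min

liquid 57.9→98.4 °C: 90.72 kJ/kg
vaporisation at 98.4 °C: 317 kJ/kg
vapour 98.4→115 °C: 27.556 kJ/kg
Δh = 90.72 + 317 + 27.556 = 435.28 kJ/kg
Q = ṁ·Δh = 27.46 kg/s × 435.28 kJ/kg = 11953 kJ/s
|Q| = 11953 kW = 717160 kJ/min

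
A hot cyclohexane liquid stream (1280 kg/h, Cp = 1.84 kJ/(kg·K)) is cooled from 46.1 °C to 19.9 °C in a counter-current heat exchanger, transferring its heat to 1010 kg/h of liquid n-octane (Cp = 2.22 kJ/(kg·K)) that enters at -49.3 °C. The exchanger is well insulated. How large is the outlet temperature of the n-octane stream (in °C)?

Heat released by hot stream: Q = 1280 × 1.84 × (46.1 − 19.9) = 61706 kJ/h
Energy balance on cold side (adiabatic exchanger): Q = ṁ_c·Cp_c·(T_c,out − T_c,in)
T_c,out = -49.3 + 61706/(1010 × 2.22) = -21.78 °C

T_c,out = -21.8 °C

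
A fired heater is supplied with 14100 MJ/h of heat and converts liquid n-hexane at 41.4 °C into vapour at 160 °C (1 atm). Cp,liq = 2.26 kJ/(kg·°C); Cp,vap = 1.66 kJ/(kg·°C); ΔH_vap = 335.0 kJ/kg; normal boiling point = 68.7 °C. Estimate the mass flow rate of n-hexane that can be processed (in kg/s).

ṁ = 7.14 kg/s

Δh = 2.26×(68.7−41.4) + 335.0 + 1.66×(160−68.7) = 548.26 kJ/kg
Q = 14100 MJ/h = 3916.7 kJ/s = 3916.7 kJ/s
ṁ = Q/Δh = 3916.7 / 548.26 = 7.1439 kg/s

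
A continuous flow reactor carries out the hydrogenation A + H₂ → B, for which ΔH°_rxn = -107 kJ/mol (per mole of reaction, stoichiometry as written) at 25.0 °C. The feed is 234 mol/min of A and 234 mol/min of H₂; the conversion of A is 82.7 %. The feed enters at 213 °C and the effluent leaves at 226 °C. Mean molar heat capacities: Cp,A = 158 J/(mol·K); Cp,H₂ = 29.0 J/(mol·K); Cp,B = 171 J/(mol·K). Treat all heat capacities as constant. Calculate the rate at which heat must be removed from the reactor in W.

Q_out = 346000 W

Extent of reaction ξ = 0.827 × 234 = 193.52 mol/min
Reaction term: ξ·ΔH°_rxn = 193.52 × -107 = -20706 kJ/min
Sensible, feed 213→25 °C: -8226.5 kJ/min
Outlet flows (mol/min): A 40.482, H₂ 40.482, B 193.52
Sensible, products 25→226 °C: 8173 kJ/min
Q = ΔH = -20760 kJ/min = -346 kW
Heat removed = 346000 W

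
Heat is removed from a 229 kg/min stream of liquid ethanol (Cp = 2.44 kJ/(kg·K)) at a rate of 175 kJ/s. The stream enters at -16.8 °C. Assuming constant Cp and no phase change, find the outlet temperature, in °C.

Q = 175 kJ/s = 10500 kJ/min
ΔT = Q/(ṁ·Cp) = 10500/(229×2.44) = 18.792 K
T_out = -16.8 − 18.792 = -35.592 °C

T_out = -35.6 °C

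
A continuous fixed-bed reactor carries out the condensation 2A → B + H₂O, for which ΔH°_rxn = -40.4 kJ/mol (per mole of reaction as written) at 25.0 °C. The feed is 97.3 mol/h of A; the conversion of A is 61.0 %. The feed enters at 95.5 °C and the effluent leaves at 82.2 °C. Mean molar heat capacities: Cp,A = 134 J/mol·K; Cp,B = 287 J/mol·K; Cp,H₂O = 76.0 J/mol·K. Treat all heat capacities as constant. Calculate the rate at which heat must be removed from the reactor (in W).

Extent of reaction ξ = 0.610 × 97.3 / 2 = 29.676 mol/h
Reaction term: ξ·ΔH°_rxn = 29.676 × -40.4 = -1198.9 kJ/h
Sensible, feed 95.5→25 °C: -919.19 kJ/h
Outlet flows (mol/h): A 37.947, B 29.676, H₂O 29.676
Sensible, products 25→82.2 °C: 907.05 kJ/h
Q = ΔH = -1211.1 kJ/h = -0.33641 kW
Heat removed = 336.41 W

Q_out = 336 W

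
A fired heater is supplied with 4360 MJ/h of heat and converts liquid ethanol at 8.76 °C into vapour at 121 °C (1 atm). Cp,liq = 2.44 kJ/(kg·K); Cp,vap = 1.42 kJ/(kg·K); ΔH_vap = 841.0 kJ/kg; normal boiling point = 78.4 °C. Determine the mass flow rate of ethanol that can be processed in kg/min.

Δh = 2.44×(78.4−8.76) + 841.0 + 1.42×(121−78.4) = 1071.4 kJ/kg
Q = 4360 MJ/h = 1211.1 kJ/s = 72667 kJ/min
ṁ = Q/Δh = 72667 / 1071.4 = 67.823 kg/min

ṁ = 67.8 kg/min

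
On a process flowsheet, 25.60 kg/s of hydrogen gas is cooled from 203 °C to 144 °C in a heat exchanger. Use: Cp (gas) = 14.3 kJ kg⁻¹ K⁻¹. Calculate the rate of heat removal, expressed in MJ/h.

Q = ṁ·Cp·ΔT = 25.60 × 14.3 × (144 − 203) = -21599 kJ/s
Cooling duty = 77755 MJ/h

Q_c = 77800 MJ/h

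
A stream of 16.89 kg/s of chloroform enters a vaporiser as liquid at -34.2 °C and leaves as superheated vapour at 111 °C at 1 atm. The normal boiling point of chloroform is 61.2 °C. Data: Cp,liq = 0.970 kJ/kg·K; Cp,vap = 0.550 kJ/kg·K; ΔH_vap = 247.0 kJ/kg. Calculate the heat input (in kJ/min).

Q = 372000 kJ/min

liquid -34.2→61.2 °C: 92.538 kJ/kg
vaporisation at 61.2 °C: 247 kJ/kg
vapour 61.2→111 °C: 27.39 kJ/kg
Δh = 92.538 + 247 + 27.39 = 366.93 kJ/kg
Q = ṁ·Δh = 16.89 kg/s × 366.93 kJ/kg = 6197.4 kJ/s
|Q| = 6197.4 kW = 371840 kJ/min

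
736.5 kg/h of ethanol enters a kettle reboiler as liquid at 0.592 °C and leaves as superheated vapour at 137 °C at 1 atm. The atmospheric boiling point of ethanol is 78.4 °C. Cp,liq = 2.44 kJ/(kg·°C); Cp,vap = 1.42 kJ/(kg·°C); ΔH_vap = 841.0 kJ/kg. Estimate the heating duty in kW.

Q = 228 kW

liquid 0.592→78.4 °C: 189.85 kJ/kg
vaporisation at 78.4 °C: 841 kJ/kg
vapour 78.4→137 °C: 83.212 kJ/kg
Δh = 189.85 + 841 + 83.212 = 1114.1 kJ/kg
Q = ṁ·Δh = 736.5 kg/h × 1114.1 kJ/kg = 820510 kJ/h
|Q| = 227.92 kW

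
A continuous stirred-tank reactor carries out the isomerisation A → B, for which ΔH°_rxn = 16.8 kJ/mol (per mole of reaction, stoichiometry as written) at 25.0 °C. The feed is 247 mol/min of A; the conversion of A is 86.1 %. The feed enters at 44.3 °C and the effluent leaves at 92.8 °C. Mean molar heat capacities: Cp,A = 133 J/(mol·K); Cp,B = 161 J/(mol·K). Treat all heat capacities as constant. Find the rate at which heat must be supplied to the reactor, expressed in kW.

Q_in = 92.8 kW

Extent of reaction ξ = 0.861 × 247 = 212.67 mol/min
Reaction term: ξ·ΔH°_rxn = 212.67 × 16.8 = 3572.8 kJ/min
Sensible, feed 44.3→25 °C: -634.02 kJ/min
Outlet flows (mol/min): A 34.333, B 212.67
Sensible, products 25→92.8 °C: 2631 kJ/min
Q = ΔH = 5569.8 kJ/min = 92.83 kW
Heat supplied = 92.83 kW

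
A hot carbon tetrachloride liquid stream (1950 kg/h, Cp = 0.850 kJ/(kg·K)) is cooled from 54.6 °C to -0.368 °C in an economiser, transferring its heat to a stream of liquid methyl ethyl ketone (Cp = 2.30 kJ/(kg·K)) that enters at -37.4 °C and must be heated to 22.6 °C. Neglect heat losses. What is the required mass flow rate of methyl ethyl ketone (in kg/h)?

Heat released by hot stream: Q = 1950 × 0.850 × (54.6 − -0.368) = 91109 kJ/h
Energy balance on cold side (adiabatic exchanger): Q = ṁ_c·Cp_c·(T_c,out − T_c,in)
ṁ_c = 91109 / [2.30 × (22.6 − -37.4)] = 660.21 kg/h

ṁ_c = 660 kg/h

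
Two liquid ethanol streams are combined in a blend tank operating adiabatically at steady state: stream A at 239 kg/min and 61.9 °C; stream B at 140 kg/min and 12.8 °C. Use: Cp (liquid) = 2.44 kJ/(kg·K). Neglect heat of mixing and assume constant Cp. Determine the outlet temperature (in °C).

No heat crosses the boundary, so H_out = H_in.
Σ ṁᵢCp,ᵢTᵢ = 239×2.44×61.9 + 140×2.44×12.8 = 40470
Σ ṁᵢCp,ᵢ = 239×2.44 + 140×2.44 = 924.76
T_out = 40470 / 924.76 = 43.763 °C

T_out = 43.8 °C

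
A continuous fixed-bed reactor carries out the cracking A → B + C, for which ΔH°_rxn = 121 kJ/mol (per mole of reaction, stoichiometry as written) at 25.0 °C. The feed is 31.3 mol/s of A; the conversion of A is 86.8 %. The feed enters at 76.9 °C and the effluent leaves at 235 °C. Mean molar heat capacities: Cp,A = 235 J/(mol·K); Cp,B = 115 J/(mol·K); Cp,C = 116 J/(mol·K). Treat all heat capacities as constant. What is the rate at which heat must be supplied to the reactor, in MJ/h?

Q_in = 15900 MJ/h

Extent of reaction ξ = 0.868 × 31.3 = 27.168 mol/s
Reaction term: ξ·ΔH°_rxn = 27.168 × 121 = 3287.4 kJ/s
Sensible, feed 76.9→25 °C: -381.75 kJ/s
Outlet flows (mol/s): A 4.1316, B 27.168, C 27.168
Sensible, products 25→235 °C: 1521.8 kJ/s
Q = ΔH = 4427.5 kJ/s = 4427.5 kW
Heat supplied = 15939 MJ/h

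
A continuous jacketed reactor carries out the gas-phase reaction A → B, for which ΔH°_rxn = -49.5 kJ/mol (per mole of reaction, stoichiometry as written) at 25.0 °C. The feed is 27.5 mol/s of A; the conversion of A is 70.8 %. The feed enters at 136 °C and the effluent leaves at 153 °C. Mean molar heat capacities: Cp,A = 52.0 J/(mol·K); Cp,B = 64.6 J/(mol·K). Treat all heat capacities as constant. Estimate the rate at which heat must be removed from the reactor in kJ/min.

Extent of reaction ξ = 0.708 × 27.5 = 19.47 mol/s
Reaction term: ξ·ΔH°_rxn = 19.47 × -49.5 = -963.76 kJ/s
Sensible, feed 136→25 °C: -158.73 kJ/s
Outlet flows (mol/s): A 8.03, B 19.47
Sensible, products 25→153 °C: 214.44 kJ/s
Q = ΔH = -908.05 kJ/s = -908.05 kW
Heat removed = 54483 kJ/min

Q_out = 54500 kJ/min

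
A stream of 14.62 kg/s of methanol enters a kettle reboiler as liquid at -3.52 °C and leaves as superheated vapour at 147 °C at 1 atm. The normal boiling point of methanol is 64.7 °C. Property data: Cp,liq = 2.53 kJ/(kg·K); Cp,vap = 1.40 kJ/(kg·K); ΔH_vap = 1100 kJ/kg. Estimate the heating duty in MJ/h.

Q = 73000 MJ/h

liquid -3.52→64.7 °C: 172.6 kJ/kg
vaporisation at 64.7 °C: 1100 kJ/kg
vapour 64.7→147 °C: 115.22 kJ/kg
Δh = 172.6 + 1100 + 115.22 = 1387.8 kJ/kg
Q = ṁ·Δh = 14.62 kg/s × 1387.8 kJ/kg = 20290 kJ/s
|Q| = 20290 kW = 73044 MJ/h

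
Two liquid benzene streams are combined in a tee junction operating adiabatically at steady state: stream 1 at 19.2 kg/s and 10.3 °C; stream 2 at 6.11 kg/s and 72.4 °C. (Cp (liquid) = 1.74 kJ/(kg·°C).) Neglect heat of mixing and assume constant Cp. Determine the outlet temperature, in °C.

Energy balance with Q = 0: Σ ṁᵢCp,ᵢ(T_out − Tᵢ) = 0
Σ ṁᵢCp,ᵢTᵢ = 19.2×1.74×10.3 + 6.11×1.74×72.4 = 1113.8
Σ ṁᵢCp,ᵢ = 19.2×1.74 + 6.11×1.74 = 44.039
T_out = 1113.8 / 44.039 = 25.291 °C

T_out = 25.3 °C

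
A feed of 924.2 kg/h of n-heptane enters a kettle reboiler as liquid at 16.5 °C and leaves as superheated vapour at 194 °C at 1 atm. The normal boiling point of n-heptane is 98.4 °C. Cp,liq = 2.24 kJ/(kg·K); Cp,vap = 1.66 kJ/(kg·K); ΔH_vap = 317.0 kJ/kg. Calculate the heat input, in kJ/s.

liquid 16.5→98.4 °C: 183.46 kJ/kg
vaporisation at 98.4 °C: 317 kJ/kg
vapour 98.4→194 °C: 158.7 kJ/kg
Δh = 183.46 + 317 + 158.7 = 659.15 kJ/kg
Q = ṁ·Δh = 924.2 kg/h × 659.15 kJ/kg = 609190 kJ/h
|Q| = 169.22 kW

Q = 169 kJ/s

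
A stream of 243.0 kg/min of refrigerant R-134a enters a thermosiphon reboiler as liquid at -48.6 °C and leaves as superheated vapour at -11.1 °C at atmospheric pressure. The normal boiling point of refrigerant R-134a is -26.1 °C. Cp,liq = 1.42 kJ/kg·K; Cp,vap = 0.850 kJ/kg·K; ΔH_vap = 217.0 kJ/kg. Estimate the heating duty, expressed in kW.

Q = 1060 kW

liquid -48.6→-26.1 °C: 31.95 kJ/kg
vaporisation at -26.1 °C: 217 kJ/kg
vapour -26.1→-11.1 °C: 12.75 kJ/kg
Δh = 31.95 + 217 + 12.75 = 261.7 kJ/kg
Q = ṁ·Δh = 243.0 kg/min × 261.7 kJ/kg = 63593 kJ/min
|Q| = 1059.9 kW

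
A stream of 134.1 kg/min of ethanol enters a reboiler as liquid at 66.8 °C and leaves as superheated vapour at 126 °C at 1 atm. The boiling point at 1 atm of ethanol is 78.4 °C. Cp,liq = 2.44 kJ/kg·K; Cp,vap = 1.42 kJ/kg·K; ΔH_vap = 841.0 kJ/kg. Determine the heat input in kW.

Q = 2090 kW

liquid 66.8→78.4 °C: 28.304 kJ/kg
vaporisation at 78.4 °C: 841 kJ/kg
vapour 78.4→126 °C: 67.592 kJ/kg
Δh = 28.304 + 841 + 67.592 = 936.9 kJ/kg
Q = ṁ·Δh = 134.1 kg/min × 936.9 kJ/kg = 125640 kJ/min
|Q| = 2094 kW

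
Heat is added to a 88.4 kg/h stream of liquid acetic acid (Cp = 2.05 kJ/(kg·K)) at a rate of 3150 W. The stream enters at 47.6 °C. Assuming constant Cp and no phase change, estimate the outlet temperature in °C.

T_out = 110 °C

Q = 3150 W = 11340 kJ/h
ΔT = Q/(ṁ·Cp) = 11340/(88.4×2.05) = 62.576 K
T_out = 47.6 + 62.576 = 110.18 °C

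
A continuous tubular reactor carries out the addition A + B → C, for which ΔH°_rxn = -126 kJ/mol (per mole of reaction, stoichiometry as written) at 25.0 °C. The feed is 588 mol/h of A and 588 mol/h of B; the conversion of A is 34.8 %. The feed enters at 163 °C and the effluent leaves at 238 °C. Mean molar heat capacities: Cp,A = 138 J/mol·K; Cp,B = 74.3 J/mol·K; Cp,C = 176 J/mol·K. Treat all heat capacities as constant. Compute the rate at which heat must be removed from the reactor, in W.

Q_out = 5000 W

Extent of reaction ξ = 0.348 × 588 = 204.62 mol/h
Reaction term: ξ·ΔH°_rxn = 204.62 × -126 = -25783 kJ/h
Sensible, feed 163→25 °C: -17227 kJ/h
Outlet flows (mol/h): A 383.38, B 383.38, C 204.62
Sensible, products 25→238 °C: 25007 kJ/h
Q = ΔH = -18002 kJ/h = -5.0006 kW
Heat removed = 5000.6 W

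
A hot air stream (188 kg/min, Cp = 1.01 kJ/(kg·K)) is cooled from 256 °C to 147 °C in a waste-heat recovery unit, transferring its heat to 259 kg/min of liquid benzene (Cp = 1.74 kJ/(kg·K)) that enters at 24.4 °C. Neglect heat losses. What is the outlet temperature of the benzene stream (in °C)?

Heat released by hot stream: Q = 188 × 1.01 × (256 − 147) = 20697 kJ/min
Energy balance on cold side (adiabatic exchanger): Q = ṁ_c·Cp_c·(T_c,out − T_c,in)
T_c,out = 24.4 + 20697/(259 × 1.74) = 70.326 °C

T_c,out = 70.3 °C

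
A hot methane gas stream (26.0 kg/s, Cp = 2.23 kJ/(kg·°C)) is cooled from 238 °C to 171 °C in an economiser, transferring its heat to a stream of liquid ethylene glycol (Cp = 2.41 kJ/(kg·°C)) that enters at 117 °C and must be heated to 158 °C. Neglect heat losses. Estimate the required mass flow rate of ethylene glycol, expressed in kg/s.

Heat released by hot stream: Q = 26.0 × 2.23 × (238 − 171) = 3884.7 kJ/s
Energy balance on cold side (adiabatic exchanger): Q = ṁ_c·Cp_c·(T_c,out − T_c,in)
ṁ_c = 3884.7 / [2.41 × (158 − 117)] = 39.314 kg/s

ṁ_c = 39.3 kg/s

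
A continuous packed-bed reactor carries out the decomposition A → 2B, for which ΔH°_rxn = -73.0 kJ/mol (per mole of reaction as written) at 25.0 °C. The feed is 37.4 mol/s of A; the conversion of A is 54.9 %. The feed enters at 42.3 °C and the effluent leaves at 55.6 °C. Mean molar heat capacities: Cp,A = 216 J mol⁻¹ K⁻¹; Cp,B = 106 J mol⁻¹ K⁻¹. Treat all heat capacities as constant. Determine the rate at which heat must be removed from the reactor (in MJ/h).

Extent of reaction ξ = 0.549 × 37.4 = 20.533 mol/s
Reaction term: ξ·ΔH°_rxn = 20.533 × -73.0 = -1498.9 kJ/s
Sensible, feed 42.3→25 °C: -139.76 kJ/s
Outlet flows (mol/s): A 16.867, B 41.065
Sensible, products 25→55.6 °C: 244.69 kJ/s
Q = ΔH = -1394 kJ/s = -1394 kW
Heat removed = 5018.2 MJ/h

Q_out = 5020 MJ/h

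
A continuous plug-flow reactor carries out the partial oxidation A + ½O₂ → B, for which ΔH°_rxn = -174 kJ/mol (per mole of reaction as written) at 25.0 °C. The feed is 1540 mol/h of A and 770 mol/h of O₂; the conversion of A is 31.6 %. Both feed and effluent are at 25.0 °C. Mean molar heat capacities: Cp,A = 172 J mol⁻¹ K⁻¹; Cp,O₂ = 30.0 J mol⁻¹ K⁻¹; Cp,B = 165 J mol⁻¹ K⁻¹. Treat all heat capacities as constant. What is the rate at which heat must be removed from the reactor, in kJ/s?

Extent of reaction ξ = 0.316 × 1540 = 486.64 mol/h
Reaction term: ξ·ΔH°_rxn = 486.64 × -174 = -84675 kJ/h
Q = ΔH = -84675 kJ/h = -23.521 kW
Heat removed = 23.521 kJ/s

Q_out = 23.5 kJ/s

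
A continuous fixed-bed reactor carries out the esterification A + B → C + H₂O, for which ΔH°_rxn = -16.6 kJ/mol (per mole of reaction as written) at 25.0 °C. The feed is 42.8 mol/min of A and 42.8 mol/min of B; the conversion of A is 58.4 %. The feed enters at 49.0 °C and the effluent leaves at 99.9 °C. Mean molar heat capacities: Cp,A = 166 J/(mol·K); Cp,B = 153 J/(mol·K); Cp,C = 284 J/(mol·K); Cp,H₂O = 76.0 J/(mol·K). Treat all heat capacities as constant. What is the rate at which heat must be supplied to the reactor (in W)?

Extent of reaction ξ = 0.584 × 42.8 = 24.995 mol/min
Reaction term: ξ·ΔH°_rxn = 24.995 × -16.6 = -414.92 kJ/min
Sensible, feed 49.0→25 °C: -327.68 kJ/min
Outlet flows (mol/min): A 17.805, B 17.805, C 24.995, H₂O 24.995
Sensible, products 25→99.9 °C: 1099.4 kJ/min
Q = ΔH = 356.79 kJ/min = 5.9464 kW
Heat supplied = 5946.4 W

Q_in = 5950 W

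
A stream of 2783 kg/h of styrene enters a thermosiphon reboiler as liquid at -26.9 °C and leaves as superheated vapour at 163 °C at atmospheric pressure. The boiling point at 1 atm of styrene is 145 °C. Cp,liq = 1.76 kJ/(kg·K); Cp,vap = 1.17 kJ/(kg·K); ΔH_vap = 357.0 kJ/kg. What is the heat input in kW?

liquid -26.9→145 °C: 302.54 kJ/kg
vaporisation at 145 °C: 357 kJ/kg
vapour 145→163 °C: 21.06 kJ/kg
Δh = 302.54 + 357 + 21.06 = 680.6 kJ/kg
Q = ṁ·Δh = 2783 kg/h × 680.6 kJ/kg = 1.8941e+06 kJ/h
|Q| = 526.14 kW

Q = 526 kW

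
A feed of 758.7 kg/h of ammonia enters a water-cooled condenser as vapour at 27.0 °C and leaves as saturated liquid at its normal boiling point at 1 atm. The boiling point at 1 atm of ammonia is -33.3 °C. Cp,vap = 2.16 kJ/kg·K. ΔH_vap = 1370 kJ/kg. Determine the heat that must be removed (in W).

vapour 27.0→-33.3 °C: -130.25 kJ/kg
condensation at -33.3 °C: -1370 kJ/kg
Δh = -130.25 + -1370 = -1500.2 kJ/kg
Q = ṁ·Δh = 758.7 kg/h × -1500.2 kJ/kg = -1.1382e+06 kJ/h
|Q| = 316.18 kW = 316180 W

Q_c = 316000 W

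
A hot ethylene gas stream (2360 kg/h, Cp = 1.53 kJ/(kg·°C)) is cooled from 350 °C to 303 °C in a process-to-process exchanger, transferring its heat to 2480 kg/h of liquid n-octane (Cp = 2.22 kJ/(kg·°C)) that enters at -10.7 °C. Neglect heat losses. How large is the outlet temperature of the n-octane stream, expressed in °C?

T_c,out = 20.1 °C

Heat released by hot stream: Q = 2360 × 1.53 × (350 − 303) = 169710 kJ/h
Energy balance on cold side (adiabatic exchanger): Q = ṁ_c·Cp_c·(T_c,out − T_c,in)
T_c,out = -10.7 + 169710/(2480 × 2.22) = 20.125 °C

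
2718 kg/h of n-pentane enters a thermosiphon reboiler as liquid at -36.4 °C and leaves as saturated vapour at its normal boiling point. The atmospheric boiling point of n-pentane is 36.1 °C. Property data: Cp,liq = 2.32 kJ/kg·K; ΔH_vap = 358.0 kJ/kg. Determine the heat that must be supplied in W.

liquid -36.4→36.1 °C: 168.2 kJ/kg
vaporisation at 36.1 °C: 358 kJ/kg
Δh = 168.2 + 358 = 526.2 kJ/kg
Q = ṁ·Δh = 2718 kg/h × 526.2 kJ/kg = 1.4302e+06 kJ/h
|Q| = 397.28 kW = 397280 W

Q = 397000 W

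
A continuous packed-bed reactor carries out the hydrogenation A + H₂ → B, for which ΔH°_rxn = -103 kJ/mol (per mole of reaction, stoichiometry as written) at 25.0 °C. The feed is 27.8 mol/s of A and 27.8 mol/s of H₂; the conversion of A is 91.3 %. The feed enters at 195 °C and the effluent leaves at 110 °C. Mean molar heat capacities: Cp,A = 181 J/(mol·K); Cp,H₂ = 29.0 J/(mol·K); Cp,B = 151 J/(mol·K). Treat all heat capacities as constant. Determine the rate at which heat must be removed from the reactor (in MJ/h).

Q_out = 11700 MJ/h

Extent of reaction ξ = 0.913 × 27.8 = 25.381 mol/s
Reaction term: ξ·ΔH°_rxn = 25.381 × -103 = -2614.3 kJ/s
Sensible, feed 195→25 °C: -992.46 kJ/s
Outlet flows (mol/s): A 2.4186, H₂ 2.4186, B 25.381
Sensible, products 25→110 °C: 368.94 kJ/s
Q = ΔH = -3237.8 kJ/s = -3237.8 kW
Heat removed = 11656 MJ/h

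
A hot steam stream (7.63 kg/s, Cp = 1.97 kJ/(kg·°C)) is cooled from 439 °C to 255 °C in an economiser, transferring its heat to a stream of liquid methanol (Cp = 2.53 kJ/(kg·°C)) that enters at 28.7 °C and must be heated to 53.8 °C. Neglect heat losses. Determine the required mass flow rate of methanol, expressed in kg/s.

Heat released by hot stream: Q = 7.63 × 1.97 × (439 − 255) = 2765.7 kJ/s
Energy balance on cold side (adiabatic exchanger): Q = ṁ_c·Cp_c·(T_c,out − T_c,in)
ṁ_c = 2765.7 / [2.53 × (53.8 − 28.7)] = 43.553 kg/s

ṁ_c = 43.6 kg/s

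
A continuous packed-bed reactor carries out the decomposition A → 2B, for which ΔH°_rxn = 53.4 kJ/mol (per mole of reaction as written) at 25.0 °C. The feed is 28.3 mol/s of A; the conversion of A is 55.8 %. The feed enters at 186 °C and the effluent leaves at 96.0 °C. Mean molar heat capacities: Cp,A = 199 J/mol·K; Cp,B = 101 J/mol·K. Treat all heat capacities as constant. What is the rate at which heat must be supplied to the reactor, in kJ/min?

Extent of reaction ξ = 0.558 × 28.3 = 15.791 mol/s
Reaction term: ξ·ΔH°_rxn = 15.791 × 53.4 = 843.26 kJ/s
Sensible, feed 186→25 °C: -906.7 kJ/s
Outlet flows (mol/s): A 12.509, B 31.583
Sensible, products 25→96.0 °C: 403.21 kJ/s
Q = ΔH = 339.77 kJ/s = 339.77 kW
Heat supplied = 20386 kJ/min

Q_in = 20400 kJ/min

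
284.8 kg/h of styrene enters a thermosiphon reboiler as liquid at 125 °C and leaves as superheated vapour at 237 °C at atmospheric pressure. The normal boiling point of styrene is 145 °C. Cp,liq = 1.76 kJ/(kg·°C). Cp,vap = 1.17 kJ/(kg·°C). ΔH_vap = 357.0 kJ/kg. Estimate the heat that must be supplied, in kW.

liquid 125→145 °C: 35.2 kJ/kg
vaporisation at 145 °C: 357 kJ/kg
vapour 145→237 °C: 107.64 kJ/kg
Δh = 35.2 + 357 + 107.64 = 499.84 kJ/kg
Q = ṁ·Δh = 284.8 kg/h × 499.84 kJ/kg = 142350 kJ/h
|Q| = 39.543 kW

Q = 39.5 kW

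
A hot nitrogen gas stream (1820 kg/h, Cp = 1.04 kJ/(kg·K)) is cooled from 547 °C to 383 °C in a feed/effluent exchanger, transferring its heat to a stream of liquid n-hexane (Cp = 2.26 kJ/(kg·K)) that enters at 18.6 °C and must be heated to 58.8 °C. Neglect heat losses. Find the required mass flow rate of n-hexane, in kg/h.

Heat released by hot stream: Q = 1820 × 1.04 × (547 − 383) = 310420 kJ/h
Energy balance on cold side (adiabatic exchanger): Q = ṁ_c·Cp_c·(T_c,out − T_c,in)
ṁ_c = 310420 / [2.26 × (58.8 − 18.6)] = 3416.8 kg/h

ṁ_c = 3420 kg/h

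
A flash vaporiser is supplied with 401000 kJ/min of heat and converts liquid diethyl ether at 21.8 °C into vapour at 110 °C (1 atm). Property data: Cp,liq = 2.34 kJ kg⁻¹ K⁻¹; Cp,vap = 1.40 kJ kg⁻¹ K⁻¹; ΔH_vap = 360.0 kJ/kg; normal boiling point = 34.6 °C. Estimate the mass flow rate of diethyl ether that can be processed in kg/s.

ṁ = 13.5 kg/s

Δh = 2.34×(34.6−21.8) + 360.0 + 1.40×(110−34.6) = 495.51 kJ/kg
Q = 401000 kJ/min = 6683.3 kJ/s = 6683.3 kJ/s
ṁ = Q/Δh = 6683.3 / 495.51 = 13.488 kg/s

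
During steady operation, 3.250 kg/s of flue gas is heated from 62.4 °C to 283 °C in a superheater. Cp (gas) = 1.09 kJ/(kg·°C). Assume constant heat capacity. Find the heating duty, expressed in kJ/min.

Q = ṁ·Cp·ΔT = 3.250 × 1.09 × (283 − 62.4) = 781.48 kJ/s
Heating duty = 46889 kJ/min

Q = 46900 kJ/min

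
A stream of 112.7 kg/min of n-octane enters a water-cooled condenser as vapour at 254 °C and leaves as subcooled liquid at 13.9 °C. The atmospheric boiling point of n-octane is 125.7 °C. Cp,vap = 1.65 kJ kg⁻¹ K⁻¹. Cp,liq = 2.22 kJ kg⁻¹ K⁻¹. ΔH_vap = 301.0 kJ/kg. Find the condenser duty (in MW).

vapour 254→125.7 °C: -211.69 kJ/kg
condensation at 125.7 °C: -301 kJ/kg
liquid 125.7→13.9 °C: -248.2 kJ/kg
Δh = -211.69 + -301 + -248.2 = -760.89 kJ/kg
Q = ṁ·Δh = 112.7 kg/min × -760.89 kJ/kg = -85752 kJ/min
|Q| = 1429.2 kW = 1.4292 MW

Q_c = 1.43 MW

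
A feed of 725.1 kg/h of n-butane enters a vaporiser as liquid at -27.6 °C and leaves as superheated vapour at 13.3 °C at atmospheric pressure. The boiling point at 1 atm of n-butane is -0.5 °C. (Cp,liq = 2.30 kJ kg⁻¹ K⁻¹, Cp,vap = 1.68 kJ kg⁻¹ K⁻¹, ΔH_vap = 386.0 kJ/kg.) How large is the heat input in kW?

liquid -27.6→-0.5 °C: 62.33 kJ/kg
vaporisation at -0.5 °C: 386 kJ/kg
vapour -0.5→13.3 °C: 23.184 kJ/kg
Δh = 62.33 + 386 + 23.184 = 471.51 kJ/kg
Q = ṁ·Δh = 725.1 kg/h × 471.51 kJ/kg = 341890 kJ/h
|Q| = 94.971 kW

Q = 95.0 kW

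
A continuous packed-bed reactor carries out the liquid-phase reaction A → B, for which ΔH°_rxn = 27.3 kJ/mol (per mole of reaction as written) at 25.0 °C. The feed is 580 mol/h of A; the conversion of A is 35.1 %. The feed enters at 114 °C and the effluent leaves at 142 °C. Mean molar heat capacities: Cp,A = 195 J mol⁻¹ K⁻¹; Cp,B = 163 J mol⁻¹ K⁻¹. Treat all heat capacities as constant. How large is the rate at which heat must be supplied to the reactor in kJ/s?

Extent of reaction ξ = 0.351 × 580 = 203.58 mol/h
Reaction term: ξ·ΔH°_rxn = 203.58 × 27.3 = 5557.7 kJ/h
Sensible, feed 114→25 °C: -10066 kJ/h
Outlet flows (mol/h): A 376.42, B 203.58
Sensible, products 25→142 °C: 12470 kJ/h
Q = ΔH = 7962.3 kJ/h = 2.2118 kW
Heat supplied = 2.2118 kJ/s

Q_in = 2.21 kJ/s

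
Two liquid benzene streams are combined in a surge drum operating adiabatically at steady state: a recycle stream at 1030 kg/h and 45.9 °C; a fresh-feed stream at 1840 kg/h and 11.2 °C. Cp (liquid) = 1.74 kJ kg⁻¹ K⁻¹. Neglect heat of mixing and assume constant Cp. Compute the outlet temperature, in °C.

T_out = 23.7 °C

Adiabatic, steady state ⇒ Σ ṁᵢCp,ᵢ(T_out − Tᵢ) = 0
T_out = Σ ṁᵢCp,ᵢTᵢ / Σ ṁᵢCp,ᵢ
      = 118120 / 4993.8 = 23.653 °C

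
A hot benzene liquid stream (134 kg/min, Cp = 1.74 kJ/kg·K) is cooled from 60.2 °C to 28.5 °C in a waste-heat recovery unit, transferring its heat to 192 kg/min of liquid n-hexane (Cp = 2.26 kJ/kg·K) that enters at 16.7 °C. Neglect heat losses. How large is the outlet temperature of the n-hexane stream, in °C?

Heat released by hot stream: Q = 134 × 1.74 × (60.2 − 28.5) = 7391.2 kJ/min
Energy balance on cold side (adiabatic exchanger): Q = ṁ_c·Cp_c·(T_c,out − T_c,in)
T_c,out = 16.7 + 7391.2/(192 × 2.26) = 33.733 °C

T_c,out = 33.7 °C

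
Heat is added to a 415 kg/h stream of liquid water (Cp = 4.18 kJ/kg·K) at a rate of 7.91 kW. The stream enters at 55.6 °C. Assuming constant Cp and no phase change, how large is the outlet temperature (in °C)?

T_out = 72.0 °C

Q = 7.91 kW = 28476 kJ/h
ΔT = Q/(ṁ·Cp) = 28476/(415×4.18) = 16.416 K
T_out = 55.6 + 16.416 = 72.016 °C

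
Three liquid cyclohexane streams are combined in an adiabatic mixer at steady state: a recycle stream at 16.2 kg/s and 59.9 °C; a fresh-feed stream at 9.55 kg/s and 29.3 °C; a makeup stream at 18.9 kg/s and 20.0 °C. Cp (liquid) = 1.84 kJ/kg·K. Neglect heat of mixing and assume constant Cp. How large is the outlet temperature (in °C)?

No heat crosses the boundary, so H_out = H_in.
T_out = Σ ṁᵢCp,ᵢTᵢ / Σ ṁᵢCp,ᵢ
      = 2995.9 / 82.156 = 36.466 °C

T_out = 36.5 °C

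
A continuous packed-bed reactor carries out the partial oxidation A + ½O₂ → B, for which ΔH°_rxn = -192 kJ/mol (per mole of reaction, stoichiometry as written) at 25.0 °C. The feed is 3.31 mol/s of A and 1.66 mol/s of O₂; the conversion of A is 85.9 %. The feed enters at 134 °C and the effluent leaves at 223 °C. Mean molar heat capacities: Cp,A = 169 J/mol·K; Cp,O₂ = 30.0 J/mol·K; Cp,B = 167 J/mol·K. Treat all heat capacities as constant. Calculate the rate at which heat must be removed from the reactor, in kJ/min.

Q_out = 30100 kJ/min

Extent of reaction ξ = 0.859 × 3.31 = 2.8433 mol/s
Reaction term: ξ·ΔH°_rxn = 2.8433 × -192 = -545.91 kJ/s
Sensible, feed 134→25 °C: -66.402 kJ/s
Outlet flows (mol/s): A 0.46671, O₂ 0.23835, B 2.8433
Sensible, products 25→223 °C: 111.05 kJ/s
Q = ΔH = -501.26 kJ/s = -501.26 kW
Heat removed = 30076 kJ/min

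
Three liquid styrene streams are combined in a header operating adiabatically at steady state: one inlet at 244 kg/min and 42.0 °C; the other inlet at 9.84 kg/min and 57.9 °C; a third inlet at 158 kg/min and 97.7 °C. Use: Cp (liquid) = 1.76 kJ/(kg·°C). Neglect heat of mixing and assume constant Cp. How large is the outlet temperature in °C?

T_out = 63.7 °C

Adiabatic, steady state ⇒ Σ ṁᵢCp,ᵢ(T_out − Tᵢ) = 0
T_out = Σ ṁᵢCp,ᵢTᵢ / Σ ṁᵢCp,ᵢ
      = 46208 / 724.84 = 63.749 °C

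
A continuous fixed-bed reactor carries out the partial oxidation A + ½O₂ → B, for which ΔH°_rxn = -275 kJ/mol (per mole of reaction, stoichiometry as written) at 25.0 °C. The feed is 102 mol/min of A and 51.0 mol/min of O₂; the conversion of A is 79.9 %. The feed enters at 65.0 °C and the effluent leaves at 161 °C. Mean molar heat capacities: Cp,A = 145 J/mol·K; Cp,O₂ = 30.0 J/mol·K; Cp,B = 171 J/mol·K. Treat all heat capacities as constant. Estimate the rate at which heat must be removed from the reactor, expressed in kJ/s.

Extent of reaction ξ = 0.799 × 102 = 81.498 mol/min
Reaction term: ξ·ΔH°_rxn = 81.498 × -275 = -22412 kJ/min
Sensible, feed 65.0→25 °C: -652.8 kJ/min
Outlet flows (mol/min): A 20.502, O₂ 10.251, B 81.498
Sensible, products 25→161 °C: 2341.4 kJ/min
Q = ΔH = -20723 kJ/min = -345.39 kW
Heat removed = 345.39 kJ/s

Q_out = 345 kJ/s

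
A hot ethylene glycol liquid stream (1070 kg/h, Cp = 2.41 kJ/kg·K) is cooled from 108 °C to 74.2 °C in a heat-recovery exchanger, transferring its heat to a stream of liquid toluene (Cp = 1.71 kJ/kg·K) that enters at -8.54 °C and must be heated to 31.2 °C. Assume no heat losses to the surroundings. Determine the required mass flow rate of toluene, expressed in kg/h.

Heat released by hot stream: Q = 1070 × 2.41 × (108 − 74.2) = 87160 kJ/h
Energy balance on cold side (adiabatic exchanger): Q = ṁ_c·Cp_c·(T_c,out − T_c,in)
ṁ_c = 87160 / [1.71 × (31.2 − -8.54)] = 1282.6 kg/h

ṁ_c = 1280 kg/h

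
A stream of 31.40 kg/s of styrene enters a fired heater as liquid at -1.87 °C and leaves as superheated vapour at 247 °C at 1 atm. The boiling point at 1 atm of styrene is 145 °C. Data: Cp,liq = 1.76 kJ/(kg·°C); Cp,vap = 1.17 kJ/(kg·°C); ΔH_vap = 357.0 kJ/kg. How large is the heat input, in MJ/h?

Q = 83100 MJ/h

liquid -1.87→145 °C: 258.49 kJ/kg
vaporisation at 145 °C: 357 kJ/kg
vapour 145→247 °C: 119.34 kJ/kg
Δh = 258.49 + 357 + 119.34 = 734.83 kJ/kg
Q = ṁ·Δh = 31.40 kg/s × 734.83 kJ/kg = 23074 kJ/s
|Q| = 23074 kW = 83065 MJ/h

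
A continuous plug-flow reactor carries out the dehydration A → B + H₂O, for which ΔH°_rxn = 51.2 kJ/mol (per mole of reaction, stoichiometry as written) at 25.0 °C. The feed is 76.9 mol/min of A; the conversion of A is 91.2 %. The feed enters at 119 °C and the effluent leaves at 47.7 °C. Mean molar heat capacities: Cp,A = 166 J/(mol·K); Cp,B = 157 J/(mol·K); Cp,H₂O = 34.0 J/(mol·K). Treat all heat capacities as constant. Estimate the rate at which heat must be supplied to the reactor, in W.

Extent of reaction ξ = 0.912 × 76.9 = 70.133 mol/min
Reaction term: ξ·ΔH°_rxn = 70.133 × 51.2 = 3590.8 kJ/min
Sensible, feed 119→25 °C: -1199.9 kJ/min
Outlet flows (mol/min): A 6.7672, B 70.133, H₂O 70.133
Sensible, products 25→47.7 °C: 329.57 kJ/min
Q = ΔH = 2720.4 kJ/min = 45.34 kW
Heat supplied = 45340 W

Q_in = 45300 W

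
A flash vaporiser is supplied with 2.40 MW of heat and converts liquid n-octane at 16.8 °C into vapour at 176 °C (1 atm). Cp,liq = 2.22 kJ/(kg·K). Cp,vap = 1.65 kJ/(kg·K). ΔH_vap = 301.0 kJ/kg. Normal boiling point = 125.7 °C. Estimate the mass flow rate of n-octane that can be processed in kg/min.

Δh = 2.22×(125.7−16.8) + 301.0 + 1.65×(176−125.7) = 625.75 kJ/kg
Q = 2.40 MW = 2400 kJ/s = 144000 kJ/min
ṁ = Q/Δh = 144000 / 625.75 = 230.12 kg/min

ṁ = 230 kg/min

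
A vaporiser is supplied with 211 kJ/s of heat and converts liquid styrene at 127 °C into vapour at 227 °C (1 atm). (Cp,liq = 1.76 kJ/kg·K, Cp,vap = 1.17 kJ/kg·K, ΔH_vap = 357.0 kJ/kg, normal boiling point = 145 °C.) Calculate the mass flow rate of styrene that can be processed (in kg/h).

Δh = 1.76×(145−127) + 357.0 + 1.17×(227−145) = 484.62 kJ/kg
Q = 211 kJ/s = 211 kJ/s = 759600 kJ/h
ṁ = Q/Δh = 759600 / 484.62 = 1567.4 kg/h

ṁ = 1570 kg/h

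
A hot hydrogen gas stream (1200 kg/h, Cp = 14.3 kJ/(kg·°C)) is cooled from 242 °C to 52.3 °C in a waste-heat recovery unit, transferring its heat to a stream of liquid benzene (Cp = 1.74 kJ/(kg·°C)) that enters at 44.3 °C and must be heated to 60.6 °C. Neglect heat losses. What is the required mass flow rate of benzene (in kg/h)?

ṁ_c = 115000 kg/h

Heat released by hot stream: Q = 1200 × 14.3 × (242 − 52.3) = 3.2553e+06 kJ/h
Energy balance on cold side (adiabatic exchanger): Q = ṁ_c·Cp_c·(T_c,out − T_c,in)
ṁ_c = 3.2553e+06 / [1.74 × (60.6 − 44.3)] = 114780 kg/h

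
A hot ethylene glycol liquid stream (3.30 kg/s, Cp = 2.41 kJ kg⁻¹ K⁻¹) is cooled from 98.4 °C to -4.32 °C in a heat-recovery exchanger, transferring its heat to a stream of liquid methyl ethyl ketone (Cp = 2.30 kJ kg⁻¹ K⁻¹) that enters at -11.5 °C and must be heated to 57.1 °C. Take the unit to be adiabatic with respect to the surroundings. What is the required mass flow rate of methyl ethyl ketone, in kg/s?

ṁ_c = 5.18 kg/s

Heat released by hot stream: Q = 3.30 × 2.41 × (98.4 − -4.32) = 816.93 kJ/s
Energy balance on cold side (adiabatic exchanger): Q = ṁ_c·Cp_c·(T_c,out − T_c,in)
ṁ_c = 816.93 / [2.30 × (57.1 − -11.5)] = 5.1777 kg/s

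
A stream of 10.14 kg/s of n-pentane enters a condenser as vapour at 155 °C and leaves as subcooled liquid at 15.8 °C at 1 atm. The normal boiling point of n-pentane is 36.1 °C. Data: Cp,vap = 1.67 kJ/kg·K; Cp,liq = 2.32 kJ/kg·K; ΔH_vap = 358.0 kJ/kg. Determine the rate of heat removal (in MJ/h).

vapour 155→36.1 °C: -198.56 kJ/kg
condensation at 36.1 °C: -358 kJ/kg
liquid 36.1→15.8 °C: -47.096 kJ/kg
Δh = -198.56 + -358 + -47.096 = -603.66 kJ/kg
Q = ṁ·Δh = 10.14 kg/s × -603.66 kJ/kg = -6121.1 kJ/s
|Q| = 6121.1 kW = 22036 MJ/h

Q_c = 22000 MJ/h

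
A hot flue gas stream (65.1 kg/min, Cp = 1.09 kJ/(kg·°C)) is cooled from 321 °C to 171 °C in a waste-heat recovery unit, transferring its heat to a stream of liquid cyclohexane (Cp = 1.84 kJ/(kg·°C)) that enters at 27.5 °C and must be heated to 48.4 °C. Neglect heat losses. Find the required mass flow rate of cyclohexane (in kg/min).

Heat released by hot stream: Q = 65.1 × 1.09 × (321 − 171) = 10644 kJ/min
Energy balance on cold side (adiabatic exchanger): Q = ṁ_c·Cp_c·(T_c,out − T_c,in)
ṁ_c = 10644 / [1.84 × (48.4 − 27.5)] = 276.78 kg/min

ṁ_c = 277 kg/min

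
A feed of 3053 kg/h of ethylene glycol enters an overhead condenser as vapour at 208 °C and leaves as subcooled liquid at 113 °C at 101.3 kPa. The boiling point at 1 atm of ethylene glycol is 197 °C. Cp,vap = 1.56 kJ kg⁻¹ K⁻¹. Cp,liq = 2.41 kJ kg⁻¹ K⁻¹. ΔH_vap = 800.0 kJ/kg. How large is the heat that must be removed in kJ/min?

Q_c = 51900 kJ/min

vapour 208→197 °C: -17.16 kJ/kg
condensation at 197 °C: -800 kJ/kg
liquid 197→113 °C: -202.44 kJ/kg
Δh = -17.16 + -800 + -202.44 = -1019.6 kJ/kg
Q = ṁ·Δh = 3053 kg/h × -1019.6 kJ/kg = -3.1128e+06 kJ/h
|Q| = 864.68 kW = 51881 kJ/min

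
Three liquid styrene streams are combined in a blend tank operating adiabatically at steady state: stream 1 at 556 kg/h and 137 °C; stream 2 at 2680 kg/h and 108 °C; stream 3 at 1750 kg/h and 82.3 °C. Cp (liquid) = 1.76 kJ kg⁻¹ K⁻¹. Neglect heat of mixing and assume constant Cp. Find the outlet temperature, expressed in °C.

T_out = 102 °C

No heat crosses the boundary, so H_out = H_in.
T_out = Σ ṁᵢCp,ᵢTᵢ / Σ ṁᵢCp,ᵢ
      = 896960 / 8775.4 = 102.21 °C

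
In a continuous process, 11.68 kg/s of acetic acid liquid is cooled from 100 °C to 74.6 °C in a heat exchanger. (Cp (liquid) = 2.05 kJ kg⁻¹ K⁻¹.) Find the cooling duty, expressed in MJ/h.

Q = ṁ·Cp·ΔT = 11.68 × 2.05 × (74.6 − 100) = -608.18 kJ/s
Cooling duty = 2189.4 MJ/h

Q_c = 2190 MJ/h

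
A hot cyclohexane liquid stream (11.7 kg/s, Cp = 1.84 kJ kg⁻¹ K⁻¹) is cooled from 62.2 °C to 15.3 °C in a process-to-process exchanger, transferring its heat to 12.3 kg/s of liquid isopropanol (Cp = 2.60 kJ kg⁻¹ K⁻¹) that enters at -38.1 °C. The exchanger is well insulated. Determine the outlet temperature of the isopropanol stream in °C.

Heat released by hot stream: Q = 11.7 × 1.84 × (62.2 − 15.3) = 1009.7 kJ/s
Energy balance on cold side (adiabatic exchanger): Q = ṁ_c·Cp_c·(T_c,out − T_c,in)
T_c,out = -38.1 + 1009.7/(12.3 × 2.60) = -6.5283 °C

T_c,out = -6.53 °C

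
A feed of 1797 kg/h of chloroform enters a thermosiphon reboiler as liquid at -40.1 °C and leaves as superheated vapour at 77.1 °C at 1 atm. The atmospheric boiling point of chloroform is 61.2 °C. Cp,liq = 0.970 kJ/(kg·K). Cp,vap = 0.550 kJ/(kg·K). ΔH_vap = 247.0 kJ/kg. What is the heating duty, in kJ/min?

Q = 10600 kJ/min

liquid -40.1→61.2 °C: 98.261 kJ/kg
vaporisation at 61.2 °C: 247 kJ/kg
vapour 61.2→77.1 °C: 8.745 kJ/kg
Δh = 98.261 + 247 + 8.745 = 354.01 kJ/kg
Q = ṁ·Δh = 1797 kg/h × 354.01 kJ/kg = 636150 kJ/h
|Q| = 176.71 kW = 10602 kJ/min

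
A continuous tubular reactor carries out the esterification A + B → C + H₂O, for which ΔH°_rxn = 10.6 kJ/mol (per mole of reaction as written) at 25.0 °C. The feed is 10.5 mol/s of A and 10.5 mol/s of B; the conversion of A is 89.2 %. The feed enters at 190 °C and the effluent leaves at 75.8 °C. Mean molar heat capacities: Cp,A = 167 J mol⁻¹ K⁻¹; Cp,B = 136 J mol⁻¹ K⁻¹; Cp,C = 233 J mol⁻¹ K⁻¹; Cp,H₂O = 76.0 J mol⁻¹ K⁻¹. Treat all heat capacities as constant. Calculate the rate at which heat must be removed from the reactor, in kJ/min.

Extent of reaction ξ = 0.892 × 10.5 = 9.366 mol/s
Reaction term: ξ·ΔH°_rxn = 9.366 × 10.6 = 99.28 kJ/s
Sensible, feed 190→25 °C: -524.95 kJ/s
Outlet flows (mol/s): A 1.134, B 1.134, C 9.366, H₂O 9.366
Sensible, products 25→75.8 °C: 164.47 kJ/s
Q = ΔH = -261.19 kJ/s = -261.19 kW
Heat removed = 15672 kJ/min

Q_out = 15700 kJ/min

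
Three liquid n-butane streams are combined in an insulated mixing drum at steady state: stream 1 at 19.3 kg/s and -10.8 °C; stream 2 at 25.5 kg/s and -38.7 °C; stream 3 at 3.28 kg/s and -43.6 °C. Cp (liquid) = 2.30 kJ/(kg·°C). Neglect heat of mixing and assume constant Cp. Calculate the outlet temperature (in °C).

No heat crosses the boundary, so H_out = H_in.
T_out = Σ ṁᵢCp,ᵢTᵢ / Σ ṁᵢCp,ᵢ
      = -3078.1 / 110.58 = -27.835 °C

T_out = -27.8 °C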